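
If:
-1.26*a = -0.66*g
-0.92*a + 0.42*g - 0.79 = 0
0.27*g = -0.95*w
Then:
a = -6.68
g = -12.76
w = 3.63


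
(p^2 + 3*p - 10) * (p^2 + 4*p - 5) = p^4 + 7*p^3 - 3*p^2 - 55*p + 50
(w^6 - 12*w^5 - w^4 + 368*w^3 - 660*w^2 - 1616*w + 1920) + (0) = w^6 - 12*w^5 - w^4 + 368*w^3 - 660*w^2 - 1616*w + 1920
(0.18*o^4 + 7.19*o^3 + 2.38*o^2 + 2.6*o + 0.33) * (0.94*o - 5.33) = 0.1692*o^5 + 5.7992*o^4 - 36.0855*o^3 - 10.2414*o^2 - 13.5478*o - 1.7589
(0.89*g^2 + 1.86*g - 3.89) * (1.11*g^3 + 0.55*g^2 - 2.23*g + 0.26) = 0.9879*g^5 + 2.5541*g^4 - 5.2796*g^3 - 6.0559*g^2 + 9.1583*g - 1.0114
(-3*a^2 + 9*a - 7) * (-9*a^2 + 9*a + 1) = 27*a^4 - 108*a^3 + 141*a^2 - 54*a - 7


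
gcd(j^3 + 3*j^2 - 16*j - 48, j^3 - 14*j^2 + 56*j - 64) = j - 4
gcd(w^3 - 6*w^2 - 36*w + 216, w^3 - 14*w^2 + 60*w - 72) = w^2 - 12*w + 36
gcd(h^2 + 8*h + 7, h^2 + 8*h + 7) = h^2 + 8*h + 7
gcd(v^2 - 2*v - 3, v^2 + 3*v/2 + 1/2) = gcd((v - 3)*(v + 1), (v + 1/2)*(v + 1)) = v + 1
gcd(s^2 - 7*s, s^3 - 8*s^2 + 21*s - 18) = 1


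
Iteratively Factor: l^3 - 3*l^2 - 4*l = (l - 4)*(l^2 + l) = (l - 4)*(l + 1)*(l)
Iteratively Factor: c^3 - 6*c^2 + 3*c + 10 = (c - 5)*(c^2 - c - 2) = (c - 5)*(c - 2)*(c + 1)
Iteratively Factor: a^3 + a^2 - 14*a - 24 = (a + 3)*(a^2 - 2*a - 8) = (a - 4)*(a + 3)*(a + 2)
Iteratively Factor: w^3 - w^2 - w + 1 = (w - 1)*(w^2 - 1) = (w - 1)^2*(w + 1)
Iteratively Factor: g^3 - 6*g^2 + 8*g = (g - 2)*(g^2 - 4*g) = (g - 4)*(g - 2)*(g)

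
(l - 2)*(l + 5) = l^2 + 3*l - 10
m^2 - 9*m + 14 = (m - 7)*(m - 2)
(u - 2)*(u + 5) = u^2 + 3*u - 10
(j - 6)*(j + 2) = j^2 - 4*j - 12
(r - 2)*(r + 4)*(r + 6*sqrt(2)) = r^3 + 2*r^2 + 6*sqrt(2)*r^2 - 8*r + 12*sqrt(2)*r - 48*sqrt(2)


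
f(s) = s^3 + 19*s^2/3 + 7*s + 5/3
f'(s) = 3*s^2 + 38*s/3 + 7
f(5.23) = 354.57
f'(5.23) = 155.31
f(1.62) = 33.88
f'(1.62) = 35.39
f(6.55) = 600.24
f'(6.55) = 218.67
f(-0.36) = -0.08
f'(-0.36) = 2.83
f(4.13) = 209.05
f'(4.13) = 110.48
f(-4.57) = 6.50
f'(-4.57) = 11.77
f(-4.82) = 3.09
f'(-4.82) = 15.64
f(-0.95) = -0.12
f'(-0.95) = -2.33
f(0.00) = 1.67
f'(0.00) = 7.00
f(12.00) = 2725.67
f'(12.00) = 591.00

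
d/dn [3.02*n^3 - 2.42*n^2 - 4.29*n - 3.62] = 9.06*n^2 - 4.84*n - 4.29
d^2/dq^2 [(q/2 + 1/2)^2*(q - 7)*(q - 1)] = 3*q^2 - 9*q - 4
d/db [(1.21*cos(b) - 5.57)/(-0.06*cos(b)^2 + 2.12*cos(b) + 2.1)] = (-0.0726*cos(b)^2 + 0.6684*cos(b) - 14.3494)*sin(b)/(0.0036*cos(b)^4 - 0.2544*cos(b)^3 + 4.2424*cos(b)^2 + 8.904*cos(b) + 4.41)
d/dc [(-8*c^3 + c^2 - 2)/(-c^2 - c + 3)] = (2*c*(12*c - 1)*(c^2 + c - 3) - (2*c + 1)*(8*c^3 - c^2 + 2))/(c^2 + c - 3)^2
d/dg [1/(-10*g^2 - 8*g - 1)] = 4*(5*g + 2)/(10*g^2 + 8*g + 1)^2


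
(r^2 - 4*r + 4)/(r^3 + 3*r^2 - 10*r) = (r - 2)/(r*(r + 5))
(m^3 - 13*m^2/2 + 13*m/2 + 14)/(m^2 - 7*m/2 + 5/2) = (2*m^3 - 13*m^2 + 13*m + 28)/(2*m^2 - 7*m + 5)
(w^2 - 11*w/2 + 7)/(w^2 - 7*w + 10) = (w - 7/2)/(w - 5)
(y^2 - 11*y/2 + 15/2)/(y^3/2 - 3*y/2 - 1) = (-2*y^2 + 11*y - 15)/(-y^3 + 3*y + 2)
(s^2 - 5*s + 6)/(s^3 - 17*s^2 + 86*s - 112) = (s - 3)/(s^2 - 15*s + 56)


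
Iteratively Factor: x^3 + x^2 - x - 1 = (x + 1)*(x^2 - 1) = (x + 1)^2*(x - 1)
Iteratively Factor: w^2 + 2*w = (w)*(w + 2)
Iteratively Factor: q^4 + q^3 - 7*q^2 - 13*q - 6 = (q + 2)*(q^3 - q^2 - 5*q - 3) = (q + 1)*(q + 2)*(q^2 - 2*q - 3) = (q + 1)^2*(q + 2)*(q - 3)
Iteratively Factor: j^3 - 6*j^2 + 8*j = (j)*(j^2 - 6*j + 8) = j*(j - 4)*(j - 2)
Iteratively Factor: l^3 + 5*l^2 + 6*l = (l + 3)*(l^2 + 2*l) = (l + 2)*(l + 3)*(l)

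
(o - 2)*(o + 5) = o^2 + 3*o - 10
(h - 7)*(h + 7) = h^2 - 49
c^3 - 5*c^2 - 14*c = c*(c - 7)*(c + 2)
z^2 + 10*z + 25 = (z + 5)^2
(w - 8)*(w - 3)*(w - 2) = w^3 - 13*w^2 + 46*w - 48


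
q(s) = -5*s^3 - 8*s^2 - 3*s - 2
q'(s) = -15*s^2 - 16*s - 3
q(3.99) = -458.94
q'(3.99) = -305.64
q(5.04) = -860.45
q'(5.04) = -464.66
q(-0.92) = -2.12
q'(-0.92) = -0.98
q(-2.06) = 13.94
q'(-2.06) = -33.69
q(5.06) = -869.78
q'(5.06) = -468.01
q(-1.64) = 3.46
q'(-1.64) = -17.10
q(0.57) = -7.24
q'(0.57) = -16.99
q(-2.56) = 37.14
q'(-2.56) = -60.34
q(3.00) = -218.00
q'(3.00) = -186.00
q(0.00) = -2.00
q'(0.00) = -3.00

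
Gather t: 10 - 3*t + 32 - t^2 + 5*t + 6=-t^2 + 2*t + 48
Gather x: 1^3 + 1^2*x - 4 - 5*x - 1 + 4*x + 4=0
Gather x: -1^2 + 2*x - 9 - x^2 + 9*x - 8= -x^2 + 11*x - 18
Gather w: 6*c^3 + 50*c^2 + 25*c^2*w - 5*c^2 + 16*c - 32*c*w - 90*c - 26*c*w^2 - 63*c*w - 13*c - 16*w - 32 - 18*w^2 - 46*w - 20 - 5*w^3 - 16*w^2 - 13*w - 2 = 6*c^3 + 45*c^2 - 87*c - 5*w^3 + w^2*(-26*c - 34) + w*(25*c^2 - 95*c - 75) - 54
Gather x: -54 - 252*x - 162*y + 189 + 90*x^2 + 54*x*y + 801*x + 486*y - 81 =90*x^2 + x*(54*y + 549) + 324*y + 54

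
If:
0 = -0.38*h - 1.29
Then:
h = -3.39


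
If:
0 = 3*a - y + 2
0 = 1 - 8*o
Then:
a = y/3 - 2/3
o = 1/8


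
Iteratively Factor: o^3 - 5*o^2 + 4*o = (o)*(o^2 - 5*o + 4) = o*(o - 1)*(o - 4)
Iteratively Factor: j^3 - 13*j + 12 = (j + 4)*(j^2 - 4*j + 3) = (j - 1)*(j + 4)*(j - 3)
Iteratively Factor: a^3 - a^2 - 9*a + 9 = (a + 3)*(a^2 - 4*a + 3) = (a - 1)*(a + 3)*(a - 3)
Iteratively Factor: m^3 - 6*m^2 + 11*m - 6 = (m - 1)*(m^2 - 5*m + 6) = (m - 2)*(m - 1)*(m - 3)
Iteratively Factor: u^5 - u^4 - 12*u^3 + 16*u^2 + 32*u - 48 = (u + 3)*(u^4 - 4*u^3 + 16*u - 16) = (u - 2)*(u + 3)*(u^3 - 2*u^2 - 4*u + 8) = (u - 2)^2*(u + 3)*(u^2 - 4) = (u - 2)^2*(u + 2)*(u + 3)*(u - 2)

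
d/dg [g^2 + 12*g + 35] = 2*g + 12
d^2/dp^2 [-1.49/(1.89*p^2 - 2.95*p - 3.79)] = (-10.644858*p^2 + 16.61499*p + 1.49*(3.78*p - 2.95)*(7.56*p - 5.9) + 21.346038)/(-1.89*p^2 + 2.95*p + 3.79)^3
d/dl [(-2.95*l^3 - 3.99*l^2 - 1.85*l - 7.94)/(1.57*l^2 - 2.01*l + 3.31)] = (-4.6315*l^4 + 11.859*l^3 - 18.3691*l^2 - 1.4822*l - 22.0829)/(2.4649*l^4 - 6.3114*l^3 + 14.4335*l^2 - 13.3062*l + 10.9561)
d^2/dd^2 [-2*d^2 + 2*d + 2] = -4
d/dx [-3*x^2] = -6*x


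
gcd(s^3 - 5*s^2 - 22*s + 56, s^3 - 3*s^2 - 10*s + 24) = s - 2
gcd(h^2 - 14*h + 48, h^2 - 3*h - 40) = h - 8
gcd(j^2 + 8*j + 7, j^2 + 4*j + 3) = j + 1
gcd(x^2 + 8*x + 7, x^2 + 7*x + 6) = x + 1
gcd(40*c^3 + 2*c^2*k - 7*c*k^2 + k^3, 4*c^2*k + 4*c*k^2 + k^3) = 2*c + k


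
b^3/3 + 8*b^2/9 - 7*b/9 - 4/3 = (b/3 + 1)*(b - 4/3)*(b + 1)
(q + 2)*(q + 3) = q^2 + 5*q + 6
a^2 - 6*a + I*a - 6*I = (a - 6)*(a + I)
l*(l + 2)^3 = l^4 + 6*l^3 + 12*l^2 + 8*l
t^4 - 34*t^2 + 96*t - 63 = (t - 3)^2*(t - 1)*(t + 7)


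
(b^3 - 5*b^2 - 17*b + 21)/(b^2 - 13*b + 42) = (b^2 + 2*b - 3)/(b - 6)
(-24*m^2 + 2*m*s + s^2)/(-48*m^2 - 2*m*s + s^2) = (-4*m + s)/(-8*m + s)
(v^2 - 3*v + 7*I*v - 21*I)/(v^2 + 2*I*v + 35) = (v - 3)/(v - 5*I)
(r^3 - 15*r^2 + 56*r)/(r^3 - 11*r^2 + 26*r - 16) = r*(r - 7)/(r^2 - 3*r + 2)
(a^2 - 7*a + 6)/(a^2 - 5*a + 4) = (a - 6)/(a - 4)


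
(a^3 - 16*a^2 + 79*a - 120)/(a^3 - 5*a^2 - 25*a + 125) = (a^2 - 11*a + 24)/(a^2 - 25)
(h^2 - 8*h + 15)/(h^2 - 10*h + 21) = (h - 5)/(h - 7)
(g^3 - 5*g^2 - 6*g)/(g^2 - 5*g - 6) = g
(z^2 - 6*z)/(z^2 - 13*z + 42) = z/(z - 7)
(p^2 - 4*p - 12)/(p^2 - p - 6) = (p - 6)/(p - 3)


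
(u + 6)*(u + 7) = u^2 + 13*u + 42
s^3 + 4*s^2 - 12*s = s*(s - 2)*(s + 6)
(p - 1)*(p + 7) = p^2 + 6*p - 7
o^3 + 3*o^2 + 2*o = o*(o + 1)*(o + 2)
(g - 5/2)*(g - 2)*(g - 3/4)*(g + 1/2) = g^4 - 19*g^3/4 + 23*g^2/4 + 7*g/16 - 15/8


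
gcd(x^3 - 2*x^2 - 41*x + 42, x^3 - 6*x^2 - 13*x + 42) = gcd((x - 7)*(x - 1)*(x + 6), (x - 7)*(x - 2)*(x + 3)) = x - 7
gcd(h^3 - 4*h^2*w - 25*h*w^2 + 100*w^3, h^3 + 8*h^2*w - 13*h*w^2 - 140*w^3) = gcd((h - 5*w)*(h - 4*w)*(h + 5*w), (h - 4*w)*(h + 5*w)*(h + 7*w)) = -h^2 - h*w + 20*w^2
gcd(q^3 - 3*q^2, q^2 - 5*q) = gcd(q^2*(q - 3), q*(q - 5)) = q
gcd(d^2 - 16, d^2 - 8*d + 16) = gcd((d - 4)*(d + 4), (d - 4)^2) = d - 4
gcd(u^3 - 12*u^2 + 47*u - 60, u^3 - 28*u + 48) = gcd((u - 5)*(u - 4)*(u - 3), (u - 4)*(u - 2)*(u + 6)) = u - 4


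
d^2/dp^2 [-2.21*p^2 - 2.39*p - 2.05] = -4.42000000000000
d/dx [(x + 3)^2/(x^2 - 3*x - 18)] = -9/(x^2 - 12*x + 36)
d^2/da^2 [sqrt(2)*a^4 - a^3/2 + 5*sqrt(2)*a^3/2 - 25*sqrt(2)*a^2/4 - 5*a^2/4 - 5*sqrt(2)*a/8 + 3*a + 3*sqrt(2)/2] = 12*sqrt(2)*a^2 - 3*a + 15*sqrt(2)*a - 25*sqrt(2)/2 - 5/2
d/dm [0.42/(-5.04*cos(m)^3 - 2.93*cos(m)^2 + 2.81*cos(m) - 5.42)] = (-6.3504*cos(m)^2 - 2.4612*cos(m) + 1.1802)*sin(m)/(5.04*cos(m)^3 + 2.93*cos(m)^2 - 2.81*cos(m) + 5.42)^2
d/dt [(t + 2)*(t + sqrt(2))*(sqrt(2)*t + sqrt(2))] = 3*sqrt(2)*t^2 + 4*t + 6*sqrt(2)*t + 2*sqrt(2) + 6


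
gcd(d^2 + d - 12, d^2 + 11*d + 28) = d + 4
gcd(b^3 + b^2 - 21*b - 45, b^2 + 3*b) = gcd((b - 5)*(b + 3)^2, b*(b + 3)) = b + 3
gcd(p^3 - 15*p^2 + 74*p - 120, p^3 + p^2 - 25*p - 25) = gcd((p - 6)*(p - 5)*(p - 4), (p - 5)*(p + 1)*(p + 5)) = p - 5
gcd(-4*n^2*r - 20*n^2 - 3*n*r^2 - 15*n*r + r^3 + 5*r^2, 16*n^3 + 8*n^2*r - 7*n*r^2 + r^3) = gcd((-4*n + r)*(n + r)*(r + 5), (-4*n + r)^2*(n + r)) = -4*n^2 - 3*n*r + r^2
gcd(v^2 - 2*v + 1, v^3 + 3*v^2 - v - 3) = v - 1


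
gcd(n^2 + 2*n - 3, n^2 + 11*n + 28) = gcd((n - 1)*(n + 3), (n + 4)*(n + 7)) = 1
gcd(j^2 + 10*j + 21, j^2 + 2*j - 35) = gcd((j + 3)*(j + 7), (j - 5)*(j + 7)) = j + 7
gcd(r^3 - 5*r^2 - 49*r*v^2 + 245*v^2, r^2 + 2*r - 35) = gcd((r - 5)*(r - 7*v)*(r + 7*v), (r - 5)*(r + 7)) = r - 5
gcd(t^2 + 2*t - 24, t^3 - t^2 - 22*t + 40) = t - 4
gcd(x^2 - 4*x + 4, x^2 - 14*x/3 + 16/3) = x - 2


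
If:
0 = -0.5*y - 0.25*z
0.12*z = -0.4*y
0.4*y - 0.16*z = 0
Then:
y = 0.00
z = 0.00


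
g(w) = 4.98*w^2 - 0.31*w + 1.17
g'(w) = 9.96*w - 0.31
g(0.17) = 1.26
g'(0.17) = 1.38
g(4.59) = 104.67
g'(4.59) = 45.41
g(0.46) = 2.08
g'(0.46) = 4.27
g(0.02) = 1.17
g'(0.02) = -0.11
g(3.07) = 47.15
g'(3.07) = 30.27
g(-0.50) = 2.57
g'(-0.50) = -5.29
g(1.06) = 6.44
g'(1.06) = 10.25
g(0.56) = 2.56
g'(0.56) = 5.27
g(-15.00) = 1126.32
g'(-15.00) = -149.71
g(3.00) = 45.06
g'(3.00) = 29.57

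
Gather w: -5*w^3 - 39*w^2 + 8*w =-5*w^3 - 39*w^2 + 8*w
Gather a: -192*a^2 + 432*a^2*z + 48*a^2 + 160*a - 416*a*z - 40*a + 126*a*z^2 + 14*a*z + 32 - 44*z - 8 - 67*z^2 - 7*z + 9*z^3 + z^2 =a^2*(432*z - 144) + a*(126*z^2 - 402*z + 120) + 9*z^3 - 66*z^2 - 51*z + 24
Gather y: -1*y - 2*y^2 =-2*y^2 - y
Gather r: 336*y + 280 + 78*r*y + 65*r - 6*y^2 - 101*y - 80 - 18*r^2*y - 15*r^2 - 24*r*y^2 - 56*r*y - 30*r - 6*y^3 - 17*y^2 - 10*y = r^2*(-18*y - 15) + r*(-24*y^2 + 22*y + 35) - 6*y^3 - 23*y^2 + 225*y + 200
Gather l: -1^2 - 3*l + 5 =4 - 3*l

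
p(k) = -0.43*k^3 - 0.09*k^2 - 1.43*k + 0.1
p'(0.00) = -1.43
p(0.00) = 0.10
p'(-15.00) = -288.98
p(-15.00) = 1452.55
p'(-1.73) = -4.98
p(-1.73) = 4.53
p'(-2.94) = -12.05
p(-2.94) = 14.45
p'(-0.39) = -1.56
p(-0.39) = 0.67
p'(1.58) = -4.93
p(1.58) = -4.08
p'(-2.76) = -10.76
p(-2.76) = 12.40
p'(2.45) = -9.61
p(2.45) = -10.27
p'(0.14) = -1.48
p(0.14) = -0.10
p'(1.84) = -6.13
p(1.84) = -5.51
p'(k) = -1.29*k^2 - 0.18*k - 1.43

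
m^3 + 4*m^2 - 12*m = m*(m - 2)*(m + 6)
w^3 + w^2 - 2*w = w*(w - 1)*(w + 2)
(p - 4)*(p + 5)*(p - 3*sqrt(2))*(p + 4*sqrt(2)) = p^4 + p^3 + sqrt(2)*p^3 - 44*p^2 + sqrt(2)*p^2 - 20*sqrt(2)*p - 24*p + 480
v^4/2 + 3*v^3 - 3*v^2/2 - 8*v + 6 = (v/2 + 1)*(v - 1)^2*(v + 6)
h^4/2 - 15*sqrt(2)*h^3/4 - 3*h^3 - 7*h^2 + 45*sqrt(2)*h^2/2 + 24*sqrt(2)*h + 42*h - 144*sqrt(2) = (h/2 + sqrt(2))*(h - 6)*(h - 8*sqrt(2))*(h - 3*sqrt(2)/2)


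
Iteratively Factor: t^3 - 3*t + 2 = (t + 2)*(t^2 - 2*t + 1) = (t - 1)*(t + 2)*(t - 1)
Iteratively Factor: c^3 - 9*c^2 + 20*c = (c)*(c^2 - 9*c + 20) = c*(c - 5)*(c - 4)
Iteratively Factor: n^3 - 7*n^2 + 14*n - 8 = (n - 2)*(n^2 - 5*n + 4) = (n - 2)*(n - 1)*(n - 4)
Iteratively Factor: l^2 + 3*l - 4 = (l + 4)*(l - 1)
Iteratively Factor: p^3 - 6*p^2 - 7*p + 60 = (p - 5)*(p^2 - p - 12) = (p - 5)*(p - 4)*(p + 3)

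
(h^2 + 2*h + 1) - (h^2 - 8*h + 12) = 10*h - 11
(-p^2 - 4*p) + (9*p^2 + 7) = 8*p^2 - 4*p + 7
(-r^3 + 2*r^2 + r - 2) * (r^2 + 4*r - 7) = -r^5 - 2*r^4 + 16*r^3 - 12*r^2 - 15*r + 14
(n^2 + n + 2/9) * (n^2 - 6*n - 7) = n^4 - 5*n^3 - 115*n^2/9 - 25*n/3 - 14/9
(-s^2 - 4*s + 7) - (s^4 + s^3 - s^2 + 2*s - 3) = -s^4 - s^3 - 6*s + 10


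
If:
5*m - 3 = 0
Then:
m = 3/5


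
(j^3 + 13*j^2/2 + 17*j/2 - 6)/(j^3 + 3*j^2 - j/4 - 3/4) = 2*(j + 4)/(2*j + 1)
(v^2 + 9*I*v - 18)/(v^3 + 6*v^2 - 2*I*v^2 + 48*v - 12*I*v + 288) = (v + 3*I)/(v^2 + v*(6 - 8*I) - 48*I)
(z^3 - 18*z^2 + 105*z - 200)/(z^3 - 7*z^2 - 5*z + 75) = (z - 8)/(z + 3)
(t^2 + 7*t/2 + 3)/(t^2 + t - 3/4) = 2*(t + 2)/(2*t - 1)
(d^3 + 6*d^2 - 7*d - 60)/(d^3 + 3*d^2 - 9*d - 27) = (d^2 + 9*d + 20)/(d^2 + 6*d + 9)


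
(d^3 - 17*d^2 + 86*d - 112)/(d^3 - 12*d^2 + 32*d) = (d^2 - 9*d + 14)/(d*(d - 4))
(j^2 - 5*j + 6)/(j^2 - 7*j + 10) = (j - 3)/(j - 5)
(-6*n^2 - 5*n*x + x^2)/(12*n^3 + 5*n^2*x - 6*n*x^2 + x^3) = (-6*n + x)/(12*n^2 - 7*n*x + x^2)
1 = 1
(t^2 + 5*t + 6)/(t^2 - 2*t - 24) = (t^2 + 5*t + 6)/(t^2 - 2*t - 24)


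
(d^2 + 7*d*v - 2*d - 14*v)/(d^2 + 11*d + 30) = (d^2 + 7*d*v - 2*d - 14*v)/(d^2 + 11*d + 30)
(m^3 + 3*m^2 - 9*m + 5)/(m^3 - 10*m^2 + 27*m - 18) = (m^2 + 4*m - 5)/(m^2 - 9*m + 18)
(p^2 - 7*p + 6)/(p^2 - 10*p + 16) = (p^2 - 7*p + 6)/(p^2 - 10*p + 16)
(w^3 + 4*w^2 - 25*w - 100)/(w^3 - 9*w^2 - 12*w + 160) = (w + 5)/(w - 8)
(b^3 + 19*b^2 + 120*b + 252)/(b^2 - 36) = (b^2 + 13*b + 42)/(b - 6)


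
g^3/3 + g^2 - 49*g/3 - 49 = (g/3 + 1)*(g - 7)*(g + 7)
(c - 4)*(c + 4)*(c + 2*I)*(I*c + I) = I*c^4 - 2*c^3 + I*c^3 - 2*c^2 - 16*I*c^2 + 32*c - 16*I*c + 32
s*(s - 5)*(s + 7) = s^3 + 2*s^2 - 35*s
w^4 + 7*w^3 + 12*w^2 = w^2*(w + 3)*(w + 4)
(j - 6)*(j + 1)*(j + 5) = j^3 - 31*j - 30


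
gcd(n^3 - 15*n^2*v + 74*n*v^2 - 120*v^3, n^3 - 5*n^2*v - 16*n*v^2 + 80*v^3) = n^2 - 9*n*v + 20*v^2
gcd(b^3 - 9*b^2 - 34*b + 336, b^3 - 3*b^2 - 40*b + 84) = b^2 - b - 42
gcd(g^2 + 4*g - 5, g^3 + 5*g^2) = g + 5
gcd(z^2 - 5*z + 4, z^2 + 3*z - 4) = z - 1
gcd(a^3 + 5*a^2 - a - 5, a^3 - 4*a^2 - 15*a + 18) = a - 1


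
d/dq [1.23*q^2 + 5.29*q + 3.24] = 2.46*q + 5.29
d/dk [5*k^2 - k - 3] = 10*k - 1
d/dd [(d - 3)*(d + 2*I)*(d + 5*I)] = 3*d^2 + d*(-6 + 14*I) - 10 - 21*I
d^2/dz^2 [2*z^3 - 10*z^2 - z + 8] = 12*z - 20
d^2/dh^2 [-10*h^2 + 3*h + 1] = -20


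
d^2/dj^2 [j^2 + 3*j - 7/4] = 2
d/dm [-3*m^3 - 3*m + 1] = -9*m^2 - 3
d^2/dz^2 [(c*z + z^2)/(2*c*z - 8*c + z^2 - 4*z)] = 2*(4*z*(c + z)*(c + z - 2)^2 - (c*z + z^2 + 2*(c + 2*z)*(c + z - 2))*(2*c*z - 8*c + z^2 - 4*z) + (2*c*z - 8*c + z^2 - 4*z)^2)/(2*c*z - 8*c + z^2 - 4*z)^3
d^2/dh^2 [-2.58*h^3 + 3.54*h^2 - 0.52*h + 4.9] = 7.08 - 15.48*h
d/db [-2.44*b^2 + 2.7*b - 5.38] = 2.7 - 4.88*b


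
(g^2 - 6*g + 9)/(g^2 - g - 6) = (g - 3)/(g + 2)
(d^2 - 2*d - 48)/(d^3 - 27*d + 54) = (d - 8)/(d^2 - 6*d + 9)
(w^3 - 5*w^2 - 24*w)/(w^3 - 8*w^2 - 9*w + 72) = w/(w - 3)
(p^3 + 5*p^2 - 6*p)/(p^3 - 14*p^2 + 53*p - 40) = p*(p + 6)/(p^2 - 13*p + 40)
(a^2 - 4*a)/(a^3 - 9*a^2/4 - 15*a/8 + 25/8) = 8*a*(a - 4)/(8*a^3 - 18*a^2 - 15*a + 25)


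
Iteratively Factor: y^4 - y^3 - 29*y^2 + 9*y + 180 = (y - 3)*(y^3 + 2*y^2 - 23*y - 60) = (y - 5)*(y - 3)*(y^2 + 7*y + 12) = (y - 5)*(y - 3)*(y + 4)*(y + 3)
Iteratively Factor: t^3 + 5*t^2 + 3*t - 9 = (t + 3)*(t^2 + 2*t - 3) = (t + 3)^2*(t - 1)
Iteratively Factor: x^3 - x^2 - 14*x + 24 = (x - 3)*(x^2 + 2*x - 8) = (x - 3)*(x + 4)*(x - 2)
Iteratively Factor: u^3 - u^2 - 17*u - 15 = (u + 3)*(u^2 - 4*u - 5) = (u - 5)*(u + 3)*(u + 1)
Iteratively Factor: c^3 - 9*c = (c + 3)*(c^2 - 3*c) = (c - 3)*(c + 3)*(c)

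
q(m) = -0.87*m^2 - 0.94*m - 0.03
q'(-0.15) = -0.68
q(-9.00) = -62.04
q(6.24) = -39.77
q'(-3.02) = 4.31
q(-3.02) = -5.13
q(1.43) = -3.15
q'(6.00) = -11.38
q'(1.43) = -3.43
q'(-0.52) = -0.04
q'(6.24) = -11.80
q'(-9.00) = 14.72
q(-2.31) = -2.50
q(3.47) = -13.77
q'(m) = -1.74*m - 0.94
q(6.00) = -36.99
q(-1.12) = -0.07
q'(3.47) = -6.98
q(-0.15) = 0.09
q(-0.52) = 0.22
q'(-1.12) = 1.01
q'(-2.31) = 3.08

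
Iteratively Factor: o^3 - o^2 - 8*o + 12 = (o - 2)*(o^2 + o - 6) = (o - 2)^2*(o + 3)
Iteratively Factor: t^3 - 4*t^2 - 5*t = (t)*(t^2 - 4*t - 5) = t*(t + 1)*(t - 5)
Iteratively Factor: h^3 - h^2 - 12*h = (h - 4)*(h^2 + 3*h) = h*(h - 4)*(h + 3)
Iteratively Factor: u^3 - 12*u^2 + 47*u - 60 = (u - 4)*(u^2 - 8*u + 15) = (u - 5)*(u - 4)*(u - 3)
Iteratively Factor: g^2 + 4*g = (g + 4)*(g)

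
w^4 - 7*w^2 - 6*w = w*(w - 3)*(w + 1)*(w + 2)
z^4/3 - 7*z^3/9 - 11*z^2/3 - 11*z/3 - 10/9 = (z/3 + 1/3)*(z - 5)*(z + 2/3)*(z + 1)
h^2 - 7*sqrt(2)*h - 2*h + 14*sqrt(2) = (h - 2)*(h - 7*sqrt(2))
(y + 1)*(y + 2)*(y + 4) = y^3 + 7*y^2 + 14*y + 8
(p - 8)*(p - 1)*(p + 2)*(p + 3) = p^4 - 4*p^3 - 31*p^2 - 14*p + 48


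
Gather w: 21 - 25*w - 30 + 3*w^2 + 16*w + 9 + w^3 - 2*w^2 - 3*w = w^3 + w^2 - 12*w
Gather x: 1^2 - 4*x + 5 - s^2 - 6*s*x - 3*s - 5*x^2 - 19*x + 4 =-s^2 - 3*s - 5*x^2 + x*(-6*s - 23) + 10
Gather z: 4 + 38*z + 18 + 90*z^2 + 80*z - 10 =90*z^2 + 118*z + 12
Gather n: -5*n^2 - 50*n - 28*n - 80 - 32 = -5*n^2 - 78*n - 112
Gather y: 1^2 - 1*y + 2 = 3 - y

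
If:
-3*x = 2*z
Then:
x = -2*z/3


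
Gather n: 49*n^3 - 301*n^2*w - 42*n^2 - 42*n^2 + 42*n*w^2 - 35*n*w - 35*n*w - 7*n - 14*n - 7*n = 49*n^3 + n^2*(-301*w - 84) + n*(42*w^2 - 70*w - 28)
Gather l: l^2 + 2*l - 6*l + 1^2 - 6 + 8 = l^2 - 4*l + 3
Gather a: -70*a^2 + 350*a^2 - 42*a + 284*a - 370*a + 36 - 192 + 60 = 280*a^2 - 128*a - 96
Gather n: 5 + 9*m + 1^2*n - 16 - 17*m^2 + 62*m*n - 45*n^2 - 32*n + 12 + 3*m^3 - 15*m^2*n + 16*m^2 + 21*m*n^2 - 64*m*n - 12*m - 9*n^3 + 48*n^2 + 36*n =3*m^3 - m^2 - 3*m - 9*n^3 + n^2*(21*m + 3) + n*(-15*m^2 - 2*m + 5) + 1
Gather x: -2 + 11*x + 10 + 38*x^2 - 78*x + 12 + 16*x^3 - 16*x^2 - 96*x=16*x^3 + 22*x^2 - 163*x + 20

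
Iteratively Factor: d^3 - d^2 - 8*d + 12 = (d + 3)*(d^2 - 4*d + 4) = (d - 2)*(d + 3)*(d - 2)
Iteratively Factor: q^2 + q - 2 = (q - 1)*(q + 2)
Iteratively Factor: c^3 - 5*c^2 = (c - 5)*(c^2) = c*(c - 5)*(c)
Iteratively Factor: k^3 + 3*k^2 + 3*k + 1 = (k + 1)*(k^2 + 2*k + 1) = (k + 1)^2*(k + 1)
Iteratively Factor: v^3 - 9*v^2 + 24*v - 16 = (v - 1)*(v^2 - 8*v + 16) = (v - 4)*(v - 1)*(v - 4)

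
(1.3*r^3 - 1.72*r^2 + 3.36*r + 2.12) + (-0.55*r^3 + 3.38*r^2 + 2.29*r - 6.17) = 0.75*r^3 + 1.66*r^2 + 5.65*r - 4.05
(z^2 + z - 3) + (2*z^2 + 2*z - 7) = 3*z^2 + 3*z - 10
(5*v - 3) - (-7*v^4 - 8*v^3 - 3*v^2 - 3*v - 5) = 7*v^4 + 8*v^3 + 3*v^2 + 8*v + 2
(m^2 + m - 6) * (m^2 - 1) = m^4 + m^3 - 7*m^2 - m + 6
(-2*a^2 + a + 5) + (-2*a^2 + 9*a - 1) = -4*a^2 + 10*a + 4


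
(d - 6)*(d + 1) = d^2 - 5*d - 6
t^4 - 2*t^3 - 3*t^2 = t^2*(t - 3)*(t + 1)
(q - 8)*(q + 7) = q^2 - q - 56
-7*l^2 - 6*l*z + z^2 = (-7*l + z)*(l + z)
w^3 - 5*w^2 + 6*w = w*(w - 3)*(w - 2)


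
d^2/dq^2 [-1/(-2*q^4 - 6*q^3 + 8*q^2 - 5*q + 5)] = 2*(2*(-6*q^2 - 9*q + 4)*(2*q^4 + 6*q^3 - 8*q^2 + 5*q - 5) + (8*q^3 + 18*q^2 - 16*q + 5)^2)/(2*q^4 + 6*q^3 - 8*q^2 + 5*q - 5)^3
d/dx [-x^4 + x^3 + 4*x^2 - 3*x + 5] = -4*x^3 + 3*x^2 + 8*x - 3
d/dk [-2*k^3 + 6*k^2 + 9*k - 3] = -6*k^2 + 12*k + 9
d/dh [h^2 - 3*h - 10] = 2*h - 3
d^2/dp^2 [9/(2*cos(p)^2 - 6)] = 9*(-2*sin(p)^4 + 7*sin(p)^2 - 2)/(cos(p)^2 - 3)^3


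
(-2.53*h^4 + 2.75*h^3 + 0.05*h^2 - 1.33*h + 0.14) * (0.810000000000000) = -2.0493*h^4 + 2.2275*h^3 + 0.0405*h^2 - 1.0773*h + 0.1134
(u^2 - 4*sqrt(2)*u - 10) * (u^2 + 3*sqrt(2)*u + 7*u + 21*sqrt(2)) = u^4 - sqrt(2)*u^3 + 7*u^3 - 34*u^2 - 7*sqrt(2)*u^2 - 238*u - 30*sqrt(2)*u - 210*sqrt(2)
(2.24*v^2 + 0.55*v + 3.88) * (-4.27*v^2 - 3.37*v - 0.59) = -9.5648*v^4 - 9.8973*v^3 - 19.7427*v^2 - 13.4001*v - 2.2892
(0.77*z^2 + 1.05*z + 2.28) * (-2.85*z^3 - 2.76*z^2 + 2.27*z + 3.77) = -2.1945*z^5 - 5.1177*z^4 - 7.6481*z^3 - 1.0064*z^2 + 9.1341*z + 8.5956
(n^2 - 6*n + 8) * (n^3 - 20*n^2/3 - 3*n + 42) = n^5 - 38*n^4/3 + 45*n^3 + 20*n^2/3 - 276*n + 336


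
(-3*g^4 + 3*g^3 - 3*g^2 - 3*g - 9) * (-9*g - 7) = 27*g^5 - 6*g^4 + 6*g^3 + 48*g^2 + 102*g + 63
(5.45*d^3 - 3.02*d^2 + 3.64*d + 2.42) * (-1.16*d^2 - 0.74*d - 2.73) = -6.322*d^5 - 0.529800000000001*d^4 - 16.8661*d^3 + 2.7438*d^2 - 11.728*d - 6.6066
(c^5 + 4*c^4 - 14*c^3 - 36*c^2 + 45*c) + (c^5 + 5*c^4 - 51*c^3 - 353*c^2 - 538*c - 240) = 2*c^5 + 9*c^4 - 65*c^3 - 389*c^2 - 493*c - 240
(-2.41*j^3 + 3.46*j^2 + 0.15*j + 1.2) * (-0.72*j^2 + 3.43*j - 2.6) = 1.7352*j^5 - 10.7575*j^4 + 18.0258*j^3 - 9.3455*j^2 + 3.726*j - 3.12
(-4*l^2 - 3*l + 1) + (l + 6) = -4*l^2 - 2*l + 7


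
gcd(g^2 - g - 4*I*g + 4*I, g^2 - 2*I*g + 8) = g - 4*I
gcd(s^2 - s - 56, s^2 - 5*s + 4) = 1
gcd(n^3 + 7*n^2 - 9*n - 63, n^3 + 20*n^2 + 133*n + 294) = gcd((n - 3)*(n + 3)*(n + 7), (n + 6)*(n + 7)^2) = n + 7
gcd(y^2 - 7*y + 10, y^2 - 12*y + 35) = y - 5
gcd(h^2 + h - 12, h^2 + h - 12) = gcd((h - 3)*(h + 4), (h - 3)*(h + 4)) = h^2 + h - 12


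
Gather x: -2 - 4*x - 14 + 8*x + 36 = 4*x + 20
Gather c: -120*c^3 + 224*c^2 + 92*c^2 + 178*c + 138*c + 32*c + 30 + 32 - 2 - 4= -120*c^3 + 316*c^2 + 348*c + 56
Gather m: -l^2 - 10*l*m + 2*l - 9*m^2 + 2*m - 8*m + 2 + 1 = -l^2 + 2*l - 9*m^2 + m*(-10*l - 6) + 3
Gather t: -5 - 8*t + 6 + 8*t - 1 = 0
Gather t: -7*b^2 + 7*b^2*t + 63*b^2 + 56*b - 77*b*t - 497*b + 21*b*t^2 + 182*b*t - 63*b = 56*b^2 + 21*b*t^2 - 504*b + t*(7*b^2 + 105*b)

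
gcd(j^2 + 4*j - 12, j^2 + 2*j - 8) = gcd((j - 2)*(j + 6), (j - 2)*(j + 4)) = j - 2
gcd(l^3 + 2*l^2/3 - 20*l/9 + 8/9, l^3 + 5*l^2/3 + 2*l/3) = 1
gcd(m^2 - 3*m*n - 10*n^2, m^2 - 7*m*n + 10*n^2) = m - 5*n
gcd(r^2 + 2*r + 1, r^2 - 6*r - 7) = r + 1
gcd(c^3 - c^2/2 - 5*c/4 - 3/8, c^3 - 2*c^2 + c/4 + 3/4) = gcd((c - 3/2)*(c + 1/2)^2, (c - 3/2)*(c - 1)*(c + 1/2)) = c^2 - c - 3/4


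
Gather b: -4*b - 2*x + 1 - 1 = -4*b - 2*x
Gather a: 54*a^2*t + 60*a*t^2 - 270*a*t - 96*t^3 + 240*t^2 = 54*a^2*t + a*(60*t^2 - 270*t) - 96*t^3 + 240*t^2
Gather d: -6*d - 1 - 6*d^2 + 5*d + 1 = -6*d^2 - d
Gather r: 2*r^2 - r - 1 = 2*r^2 - r - 1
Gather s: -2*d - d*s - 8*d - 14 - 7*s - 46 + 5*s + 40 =-10*d + s*(-d - 2) - 20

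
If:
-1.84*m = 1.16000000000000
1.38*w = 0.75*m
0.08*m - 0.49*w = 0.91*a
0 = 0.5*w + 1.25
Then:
No Solution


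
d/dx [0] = 0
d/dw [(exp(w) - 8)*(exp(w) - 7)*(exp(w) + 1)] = (3*exp(2*w) - 28*exp(w) + 41)*exp(w)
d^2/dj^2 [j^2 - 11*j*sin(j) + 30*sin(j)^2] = 11*j*sin(j) - 120*sin(j)^2 - 22*cos(j) + 62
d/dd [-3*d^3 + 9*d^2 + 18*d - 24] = -9*d^2 + 18*d + 18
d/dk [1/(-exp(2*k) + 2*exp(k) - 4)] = 2*(exp(k) - 1)*exp(k)/(exp(2*k) - 2*exp(k) + 4)^2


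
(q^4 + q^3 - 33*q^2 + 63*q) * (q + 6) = q^5 + 7*q^4 - 27*q^3 - 135*q^2 + 378*q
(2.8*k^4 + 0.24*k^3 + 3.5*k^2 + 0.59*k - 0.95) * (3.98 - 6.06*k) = -16.968*k^5 + 9.6896*k^4 - 20.2548*k^3 + 10.3546*k^2 + 8.1052*k - 3.781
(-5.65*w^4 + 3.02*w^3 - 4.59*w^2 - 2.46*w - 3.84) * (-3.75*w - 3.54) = 21.1875*w^5 + 8.676*w^4 + 6.5217*w^3 + 25.4736*w^2 + 23.1084*w + 13.5936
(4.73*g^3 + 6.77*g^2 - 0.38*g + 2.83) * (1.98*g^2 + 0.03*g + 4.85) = 9.3654*g^5 + 13.5465*g^4 + 22.3912*g^3 + 38.4265*g^2 - 1.7581*g + 13.7255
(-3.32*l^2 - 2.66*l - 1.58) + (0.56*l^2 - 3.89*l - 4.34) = -2.76*l^2 - 6.55*l - 5.92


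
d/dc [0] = 0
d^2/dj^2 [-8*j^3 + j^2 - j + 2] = 2 - 48*j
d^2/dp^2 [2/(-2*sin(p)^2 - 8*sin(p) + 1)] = 8*(4*sin(p)^4 + 12*sin(p)^3 + 12*sin(p)^2 - 22*sin(p) - 33)/(8*sin(p) - cos(2*p))^3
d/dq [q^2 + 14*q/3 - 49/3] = 2*q + 14/3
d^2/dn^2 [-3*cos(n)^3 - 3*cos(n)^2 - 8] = 9*cos(n)/4 + 6*cos(2*n) + 27*cos(3*n)/4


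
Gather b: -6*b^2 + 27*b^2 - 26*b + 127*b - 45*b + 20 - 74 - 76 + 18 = 21*b^2 + 56*b - 112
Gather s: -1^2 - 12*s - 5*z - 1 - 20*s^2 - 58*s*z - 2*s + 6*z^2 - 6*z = -20*s^2 + s*(-58*z - 14) + 6*z^2 - 11*z - 2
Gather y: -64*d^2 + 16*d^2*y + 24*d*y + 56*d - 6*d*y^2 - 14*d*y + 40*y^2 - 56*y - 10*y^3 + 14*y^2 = -64*d^2 + 56*d - 10*y^3 + y^2*(54 - 6*d) + y*(16*d^2 + 10*d - 56)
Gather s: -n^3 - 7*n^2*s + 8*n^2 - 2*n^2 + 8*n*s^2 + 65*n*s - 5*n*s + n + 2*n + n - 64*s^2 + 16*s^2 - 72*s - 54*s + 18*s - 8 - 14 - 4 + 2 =-n^3 + 6*n^2 + 4*n + s^2*(8*n - 48) + s*(-7*n^2 + 60*n - 108) - 24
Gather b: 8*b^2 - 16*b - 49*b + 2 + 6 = 8*b^2 - 65*b + 8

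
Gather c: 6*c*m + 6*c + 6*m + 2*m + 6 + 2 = c*(6*m + 6) + 8*m + 8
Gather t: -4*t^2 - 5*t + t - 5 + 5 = -4*t^2 - 4*t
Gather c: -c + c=0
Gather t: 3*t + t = 4*t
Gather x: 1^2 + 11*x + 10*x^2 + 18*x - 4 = 10*x^2 + 29*x - 3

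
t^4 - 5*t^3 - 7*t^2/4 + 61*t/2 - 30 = (t - 4)*(t - 2)*(t - 3/2)*(t + 5/2)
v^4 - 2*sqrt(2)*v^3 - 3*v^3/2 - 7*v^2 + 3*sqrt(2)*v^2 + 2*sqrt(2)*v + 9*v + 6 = (v - 2)*(v + 1/2)*(v - 3*sqrt(2))*(v + sqrt(2))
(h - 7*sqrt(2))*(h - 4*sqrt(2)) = h^2 - 11*sqrt(2)*h + 56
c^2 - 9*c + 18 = (c - 6)*(c - 3)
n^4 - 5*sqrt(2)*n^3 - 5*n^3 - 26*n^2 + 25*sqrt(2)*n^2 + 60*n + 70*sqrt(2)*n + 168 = (n - 7)*(n + 2)*(n - 6*sqrt(2))*(n + sqrt(2))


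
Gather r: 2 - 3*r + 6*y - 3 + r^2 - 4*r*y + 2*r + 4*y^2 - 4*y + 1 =r^2 + r*(-4*y - 1) + 4*y^2 + 2*y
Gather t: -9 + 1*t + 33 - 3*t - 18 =6 - 2*t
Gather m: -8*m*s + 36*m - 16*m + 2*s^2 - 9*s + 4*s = m*(20 - 8*s) + 2*s^2 - 5*s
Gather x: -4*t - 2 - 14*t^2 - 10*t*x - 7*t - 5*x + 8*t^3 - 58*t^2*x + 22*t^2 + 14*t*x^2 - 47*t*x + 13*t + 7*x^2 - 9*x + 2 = 8*t^3 + 8*t^2 + 2*t + x^2*(14*t + 7) + x*(-58*t^2 - 57*t - 14)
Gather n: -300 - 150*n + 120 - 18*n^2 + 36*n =-18*n^2 - 114*n - 180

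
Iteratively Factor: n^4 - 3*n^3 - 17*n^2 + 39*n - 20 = (n - 5)*(n^3 + 2*n^2 - 7*n + 4) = (n - 5)*(n + 4)*(n^2 - 2*n + 1) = (n - 5)*(n - 1)*(n + 4)*(n - 1)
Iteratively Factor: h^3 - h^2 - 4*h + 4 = (h - 2)*(h^2 + h - 2) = (h - 2)*(h - 1)*(h + 2)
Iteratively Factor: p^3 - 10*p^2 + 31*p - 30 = (p - 5)*(p^2 - 5*p + 6) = (p - 5)*(p - 3)*(p - 2)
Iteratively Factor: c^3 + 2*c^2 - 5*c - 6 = (c + 3)*(c^2 - c - 2) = (c + 1)*(c + 3)*(c - 2)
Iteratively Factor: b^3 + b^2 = (b)*(b^2 + b) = b^2*(b + 1)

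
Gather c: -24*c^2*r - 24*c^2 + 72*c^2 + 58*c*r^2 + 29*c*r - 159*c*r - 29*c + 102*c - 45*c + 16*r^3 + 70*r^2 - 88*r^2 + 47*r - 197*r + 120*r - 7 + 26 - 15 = c^2*(48 - 24*r) + c*(58*r^2 - 130*r + 28) + 16*r^3 - 18*r^2 - 30*r + 4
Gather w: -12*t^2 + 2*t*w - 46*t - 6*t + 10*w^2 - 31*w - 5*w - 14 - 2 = -12*t^2 - 52*t + 10*w^2 + w*(2*t - 36) - 16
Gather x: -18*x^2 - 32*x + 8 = -18*x^2 - 32*x + 8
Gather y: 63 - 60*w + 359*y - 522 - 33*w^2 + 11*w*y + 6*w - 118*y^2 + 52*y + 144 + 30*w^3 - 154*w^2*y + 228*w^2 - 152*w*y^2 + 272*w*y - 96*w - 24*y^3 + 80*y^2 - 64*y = 30*w^3 + 195*w^2 - 150*w - 24*y^3 + y^2*(-152*w - 38) + y*(-154*w^2 + 283*w + 347) - 315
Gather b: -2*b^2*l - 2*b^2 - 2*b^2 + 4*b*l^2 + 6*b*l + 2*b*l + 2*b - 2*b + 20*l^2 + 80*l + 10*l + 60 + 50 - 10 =b^2*(-2*l - 4) + b*(4*l^2 + 8*l) + 20*l^2 + 90*l + 100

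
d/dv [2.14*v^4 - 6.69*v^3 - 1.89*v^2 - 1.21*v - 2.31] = 8.56*v^3 - 20.07*v^2 - 3.78*v - 1.21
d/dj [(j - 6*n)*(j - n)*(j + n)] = 3*j^2 - 12*j*n - n^2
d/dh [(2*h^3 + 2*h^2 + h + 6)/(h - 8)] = 2*(2*h^3 - 23*h^2 - 16*h - 7)/(h^2 - 16*h + 64)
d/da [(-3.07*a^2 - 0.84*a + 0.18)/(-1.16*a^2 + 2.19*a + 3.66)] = (-7.6977*a^2 - 22.0548*a - 3.4686)/(1.3456*a^4 - 5.0808*a^3 - 3.6951*a^2 + 16.0308*a + 13.3956)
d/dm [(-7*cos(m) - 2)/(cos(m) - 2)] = -16*sin(m)/(cos(m) - 2)^2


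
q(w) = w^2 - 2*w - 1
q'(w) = 2*w - 2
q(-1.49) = 4.20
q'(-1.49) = -4.98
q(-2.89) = 13.13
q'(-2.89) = -7.78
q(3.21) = 2.88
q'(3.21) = 4.42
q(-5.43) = 39.34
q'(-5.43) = -12.86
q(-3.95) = 22.50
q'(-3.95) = -9.90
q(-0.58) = 0.50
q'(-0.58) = -3.16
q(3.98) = 6.88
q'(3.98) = 5.96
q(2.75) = 1.06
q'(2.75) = 3.50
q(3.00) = 2.00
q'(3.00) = 4.00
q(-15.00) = 254.00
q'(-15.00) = -32.00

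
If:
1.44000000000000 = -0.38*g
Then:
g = -3.79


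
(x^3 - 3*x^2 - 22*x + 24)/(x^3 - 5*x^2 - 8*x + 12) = (x + 4)/(x + 2)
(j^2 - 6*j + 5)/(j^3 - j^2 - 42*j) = (-j^2 + 6*j - 5)/(j*(-j^2 + j + 42))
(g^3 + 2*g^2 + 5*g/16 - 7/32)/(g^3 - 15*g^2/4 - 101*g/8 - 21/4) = (g - 1/4)/(g - 6)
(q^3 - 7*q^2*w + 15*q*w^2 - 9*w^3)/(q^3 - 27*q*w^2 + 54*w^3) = (q - w)/(q + 6*w)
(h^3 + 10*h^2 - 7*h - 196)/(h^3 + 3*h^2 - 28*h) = (h + 7)/h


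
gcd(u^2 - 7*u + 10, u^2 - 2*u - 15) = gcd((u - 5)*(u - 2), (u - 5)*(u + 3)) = u - 5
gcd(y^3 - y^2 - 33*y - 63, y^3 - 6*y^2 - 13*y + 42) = y^2 - 4*y - 21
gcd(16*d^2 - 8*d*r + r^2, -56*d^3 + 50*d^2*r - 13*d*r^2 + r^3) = -4*d + r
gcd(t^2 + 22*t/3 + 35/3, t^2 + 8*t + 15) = t + 5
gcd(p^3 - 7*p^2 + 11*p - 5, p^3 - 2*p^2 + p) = p^2 - 2*p + 1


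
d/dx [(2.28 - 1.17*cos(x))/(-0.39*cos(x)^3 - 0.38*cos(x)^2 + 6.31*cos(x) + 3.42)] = (0.9126*cos(x)^3 - 2.223*cos(x)^2 - 1.7328*cos(x) + 18.3882)*sin(x)/(0.1521*cos(x)^6 + 0.2964*cos(x)^5 - 4.7774*cos(x)^4 - 7.4632*cos(x)^3 + 37.2169*cos(x)^2 + 43.1604*cos(x) + 11.6964)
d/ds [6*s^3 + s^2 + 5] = 2*s*(9*s + 1)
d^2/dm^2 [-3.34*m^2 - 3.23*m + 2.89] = -6.68000000000000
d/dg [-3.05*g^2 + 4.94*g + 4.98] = 4.94 - 6.1*g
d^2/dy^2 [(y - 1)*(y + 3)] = 2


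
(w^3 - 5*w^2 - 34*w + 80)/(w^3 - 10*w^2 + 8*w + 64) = (w^2 + 3*w - 10)/(w^2 - 2*w - 8)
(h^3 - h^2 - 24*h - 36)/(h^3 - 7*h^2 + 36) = (h + 3)/(h - 3)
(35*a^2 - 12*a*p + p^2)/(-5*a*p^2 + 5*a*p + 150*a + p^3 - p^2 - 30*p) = (-7*a + p)/(p^2 - p - 30)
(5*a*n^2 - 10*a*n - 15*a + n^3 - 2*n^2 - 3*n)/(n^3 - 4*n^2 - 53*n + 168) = (5*a*n + 5*a + n^2 + n)/(n^2 - n - 56)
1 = 1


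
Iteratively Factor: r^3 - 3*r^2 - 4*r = (r)*(r^2 - 3*r - 4) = r*(r + 1)*(r - 4)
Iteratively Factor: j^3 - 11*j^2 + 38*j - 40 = (j - 4)*(j^2 - 7*j + 10) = (j - 4)*(j - 2)*(j - 5)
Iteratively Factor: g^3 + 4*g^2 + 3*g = (g + 3)*(g^2 + g) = (g + 1)*(g + 3)*(g)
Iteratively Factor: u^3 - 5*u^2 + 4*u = (u)*(u^2 - 5*u + 4) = u*(u - 1)*(u - 4)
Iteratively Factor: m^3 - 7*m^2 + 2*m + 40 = (m - 4)*(m^2 - 3*m - 10) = (m - 5)*(m - 4)*(m + 2)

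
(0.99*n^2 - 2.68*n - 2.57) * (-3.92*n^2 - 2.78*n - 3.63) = -3.8808*n^4 + 7.7534*n^3 + 13.9311*n^2 + 16.873*n + 9.3291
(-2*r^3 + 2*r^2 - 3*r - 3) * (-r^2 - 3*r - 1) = 2*r^5 + 4*r^4 - r^3 + 10*r^2 + 12*r + 3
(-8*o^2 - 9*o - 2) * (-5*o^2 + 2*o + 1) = 40*o^4 + 29*o^3 - 16*o^2 - 13*o - 2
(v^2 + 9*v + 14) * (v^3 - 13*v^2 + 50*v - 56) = v^5 - 4*v^4 - 53*v^3 + 212*v^2 + 196*v - 784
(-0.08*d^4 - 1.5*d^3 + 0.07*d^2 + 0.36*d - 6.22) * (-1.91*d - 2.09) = 0.1528*d^5 + 3.0322*d^4 + 3.0013*d^3 - 0.8339*d^2 + 11.1278*d + 12.9998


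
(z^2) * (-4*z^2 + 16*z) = -4*z^4 + 16*z^3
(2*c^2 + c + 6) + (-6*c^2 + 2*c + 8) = -4*c^2 + 3*c + 14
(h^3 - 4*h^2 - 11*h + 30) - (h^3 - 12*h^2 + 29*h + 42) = 8*h^2 - 40*h - 12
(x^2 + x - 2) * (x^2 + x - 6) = x^4 + 2*x^3 - 7*x^2 - 8*x + 12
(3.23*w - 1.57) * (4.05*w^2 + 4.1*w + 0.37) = 13.0815*w^3 + 6.8845*w^2 - 5.2419*w - 0.5809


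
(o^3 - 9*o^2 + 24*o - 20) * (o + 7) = o^4 - 2*o^3 - 39*o^2 + 148*o - 140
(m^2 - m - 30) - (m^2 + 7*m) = -8*m - 30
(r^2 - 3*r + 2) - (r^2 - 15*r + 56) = 12*r - 54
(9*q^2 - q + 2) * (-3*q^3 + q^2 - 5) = -27*q^5 + 12*q^4 - 7*q^3 - 43*q^2 + 5*q - 10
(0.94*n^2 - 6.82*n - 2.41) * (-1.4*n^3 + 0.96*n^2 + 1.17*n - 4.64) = -1.316*n^5 + 10.4504*n^4 - 2.0734*n^3 - 14.6546*n^2 + 28.8251*n + 11.1824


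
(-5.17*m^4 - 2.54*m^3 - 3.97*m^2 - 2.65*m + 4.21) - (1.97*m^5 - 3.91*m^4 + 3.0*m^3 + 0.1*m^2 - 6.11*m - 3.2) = -1.97*m^5 - 1.26*m^4 - 5.54*m^3 - 4.07*m^2 + 3.46*m + 7.41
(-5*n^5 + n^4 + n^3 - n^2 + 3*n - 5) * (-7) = 35*n^5 - 7*n^4 - 7*n^3 + 7*n^2 - 21*n + 35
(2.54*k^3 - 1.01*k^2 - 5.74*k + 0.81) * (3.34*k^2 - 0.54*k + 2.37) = 8.4836*k^5 - 4.745*k^4 - 12.6064*k^3 + 3.4113*k^2 - 14.0412*k + 1.9197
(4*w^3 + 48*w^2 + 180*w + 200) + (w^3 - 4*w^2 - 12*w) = 5*w^3 + 44*w^2 + 168*w + 200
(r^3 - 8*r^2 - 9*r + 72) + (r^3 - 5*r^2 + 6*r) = 2*r^3 - 13*r^2 - 3*r + 72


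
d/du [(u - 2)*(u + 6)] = 2*u + 4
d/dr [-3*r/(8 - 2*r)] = -6/(r - 4)^2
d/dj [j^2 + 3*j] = 2*j + 3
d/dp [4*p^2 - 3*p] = 8*p - 3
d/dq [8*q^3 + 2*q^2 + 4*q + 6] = 24*q^2 + 4*q + 4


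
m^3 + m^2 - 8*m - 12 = (m - 3)*(m + 2)^2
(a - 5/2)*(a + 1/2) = a^2 - 2*a - 5/4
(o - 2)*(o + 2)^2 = o^3 + 2*o^2 - 4*o - 8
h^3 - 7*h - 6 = (h - 3)*(h + 1)*(h + 2)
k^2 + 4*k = k*(k + 4)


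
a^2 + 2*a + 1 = (a + 1)^2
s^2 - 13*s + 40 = (s - 8)*(s - 5)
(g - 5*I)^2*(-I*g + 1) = -I*g^3 - 9*g^2 + 15*I*g - 25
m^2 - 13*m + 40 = (m - 8)*(m - 5)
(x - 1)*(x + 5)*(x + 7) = x^3 + 11*x^2 + 23*x - 35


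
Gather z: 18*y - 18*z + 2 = 18*y - 18*z + 2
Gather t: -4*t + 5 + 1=6 - 4*t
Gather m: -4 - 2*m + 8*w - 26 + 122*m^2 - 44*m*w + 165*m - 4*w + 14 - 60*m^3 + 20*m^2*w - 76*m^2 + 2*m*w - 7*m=-60*m^3 + m^2*(20*w + 46) + m*(156 - 42*w) + 4*w - 16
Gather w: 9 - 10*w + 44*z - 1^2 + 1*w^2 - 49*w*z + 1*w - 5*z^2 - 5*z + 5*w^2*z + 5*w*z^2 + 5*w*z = w^2*(5*z + 1) + w*(5*z^2 - 44*z - 9) - 5*z^2 + 39*z + 8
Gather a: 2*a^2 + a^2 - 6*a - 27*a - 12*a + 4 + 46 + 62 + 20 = 3*a^2 - 45*a + 132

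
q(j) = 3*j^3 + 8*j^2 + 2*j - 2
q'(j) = 9*j^2 + 16*j + 2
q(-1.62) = 3.00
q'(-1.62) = -0.30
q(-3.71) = -52.50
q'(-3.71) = 66.52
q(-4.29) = -100.21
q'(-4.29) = 99.00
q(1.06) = 12.68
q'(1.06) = 29.07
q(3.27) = 194.98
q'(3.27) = 150.56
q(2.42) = 92.21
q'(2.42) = 93.43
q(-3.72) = -53.17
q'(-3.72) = 67.03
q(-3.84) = -61.58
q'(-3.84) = 73.27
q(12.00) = 6358.00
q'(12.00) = 1490.00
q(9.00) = 2851.00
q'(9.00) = 875.00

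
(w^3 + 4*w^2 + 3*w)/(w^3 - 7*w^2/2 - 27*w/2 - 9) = 2*w*(w + 3)/(2*w^2 - 9*w - 18)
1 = 1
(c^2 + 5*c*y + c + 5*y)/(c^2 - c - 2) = (c + 5*y)/(c - 2)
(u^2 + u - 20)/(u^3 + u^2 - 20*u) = 1/u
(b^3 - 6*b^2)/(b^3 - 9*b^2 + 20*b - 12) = b^2/(b^2 - 3*b + 2)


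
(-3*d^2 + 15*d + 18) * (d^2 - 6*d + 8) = -3*d^4 + 33*d^3 - 96*d^2 + 12*d + 144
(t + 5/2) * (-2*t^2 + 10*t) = -2*t^3 + 5*t^2 + 25*t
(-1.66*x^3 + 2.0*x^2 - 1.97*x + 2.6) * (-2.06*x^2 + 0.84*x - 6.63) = 3.4196*x^5 - 5.5144*x^4 + 16.744*x^3 - 20.2708*x^2 + 15.2451*x - 17.238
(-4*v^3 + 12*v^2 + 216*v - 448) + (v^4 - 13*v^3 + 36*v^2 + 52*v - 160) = v^4 - 17*v^3 + 48*v^2 + 268*v - 608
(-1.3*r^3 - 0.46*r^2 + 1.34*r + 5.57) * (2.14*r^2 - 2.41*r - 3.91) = -2.782*r^5 + 2.1486*r^4 + 9.0592*r^3 + 10.489*r^2 - 18.6631*r - 21.7787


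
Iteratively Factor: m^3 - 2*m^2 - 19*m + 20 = (m + 4)*(m^2 - 6*m + 5) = (m - 1)*(m + 4)*(m - 5)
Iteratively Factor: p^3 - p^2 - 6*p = (p + 2)*(p^2 - 3*p) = p*(p + 2)*(p - 3)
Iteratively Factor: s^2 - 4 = (s + 2)*(s - 2)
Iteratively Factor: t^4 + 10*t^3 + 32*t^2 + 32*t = (t + 4)*(t^3 + 6*t^2 + 8*t) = (t + 2)*(t + 4)*(t^2 + 4*t) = (t + 2)*(t + 4)^2*(t)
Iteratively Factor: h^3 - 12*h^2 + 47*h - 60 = (h - 4)*(h^2 - 8*h + 15) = (h - 5)*(h - 4)*(h - 3)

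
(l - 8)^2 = l^2 - 16*l + 64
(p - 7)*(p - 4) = p^2 - 11*p + 28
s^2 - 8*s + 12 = (s - 6)*(s - 2)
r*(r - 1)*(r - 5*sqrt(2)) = r^3 - 5*sqrt(2)*r^2 - r^2 + 5*sqrt(2)*r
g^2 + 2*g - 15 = (g - 3)*(g + 5)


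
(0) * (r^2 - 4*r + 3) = 0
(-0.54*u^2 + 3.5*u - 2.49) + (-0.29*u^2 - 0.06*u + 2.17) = -0.83*u^2 + 3.44*u - 0.32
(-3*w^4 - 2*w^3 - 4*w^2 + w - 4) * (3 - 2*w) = 6*w^5 - 5*w^4 + 2*w^3 - 14*w^2 + 11*w - 12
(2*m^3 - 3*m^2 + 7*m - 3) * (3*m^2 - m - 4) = 6*m^5 - 11*m^4 + 16*m^3 - 4*m^2 - 25*m + 12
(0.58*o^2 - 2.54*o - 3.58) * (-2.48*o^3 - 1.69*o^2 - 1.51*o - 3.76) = -1.4384*o^5 + 5.319*o^4 + 12.2952*o^3 + 7.7048*o^2 + 14.9562*o + 13.4608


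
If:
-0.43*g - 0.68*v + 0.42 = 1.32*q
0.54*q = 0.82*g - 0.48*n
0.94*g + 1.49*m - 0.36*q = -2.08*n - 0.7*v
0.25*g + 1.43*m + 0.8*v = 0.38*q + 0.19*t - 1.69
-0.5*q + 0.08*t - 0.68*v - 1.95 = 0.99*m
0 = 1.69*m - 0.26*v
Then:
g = 3.16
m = -1.07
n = 2.17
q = 2.87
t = -29.98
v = -6.95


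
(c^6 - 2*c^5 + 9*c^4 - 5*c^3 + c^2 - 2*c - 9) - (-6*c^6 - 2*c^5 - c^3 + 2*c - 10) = 7*c^6 + 9*c^4 - 4*c^3 + c^2 - 4*c + 1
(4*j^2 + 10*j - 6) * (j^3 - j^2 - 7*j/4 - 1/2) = 4*j^5 + 6*j^4 - 23*j^3 - 27*j^2/2 + 11*j/2 + 3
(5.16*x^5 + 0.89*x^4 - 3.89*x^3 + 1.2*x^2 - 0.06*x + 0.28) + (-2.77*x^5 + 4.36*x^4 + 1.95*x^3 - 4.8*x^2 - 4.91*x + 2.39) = 2.39*x^5 + 5.25*x^4 - 1.94*x^3 - 3.6*x^2 - 4.97*x + 2.67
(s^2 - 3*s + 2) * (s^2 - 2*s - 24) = s^4 - 5*s^3 - 16*s^2 + 68*s - 48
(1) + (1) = 2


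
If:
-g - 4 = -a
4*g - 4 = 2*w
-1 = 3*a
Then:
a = -1/3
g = -13/3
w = -32/3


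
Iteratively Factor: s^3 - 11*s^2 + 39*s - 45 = (s - 5)*(s^2 - 6*s + 9) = (s - 5)*(s - 3)*(s - 3)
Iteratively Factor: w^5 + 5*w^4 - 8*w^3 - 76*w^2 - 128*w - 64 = (w + 4)*(w^4 + w^3 - 12*w^2 - 28*w - 16) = (w - 4)*(w + 4)*(w^3 + 5*w^2 + 8*w + 4) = (w - 4)*(w + 2)*(w + 4)*(w^2 + 3*w + 2) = (w - 4)*(w + 1)*(w + 2)*(w + 4)*(w + 2)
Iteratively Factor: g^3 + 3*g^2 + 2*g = (g)*(g^2 + 3*g + 2) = g*(g + 1)*(g + 2)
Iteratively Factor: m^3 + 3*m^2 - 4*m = (m + 4)*(m^2 - m) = (m - 1)*(m + 4)*(m)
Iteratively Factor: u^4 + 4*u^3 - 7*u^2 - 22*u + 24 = (u + 3)*(u^3 + u^2 - 10*u + 8) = (u - 2)*(u + 3)*(u^2 + 3*u - 4) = (u - 2)*(u - 1)*(u + 3)*(u + 4)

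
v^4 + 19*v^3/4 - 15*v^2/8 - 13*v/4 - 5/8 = (v - 1)*(v + 1/4)*(v + 1/2)*(v + 5)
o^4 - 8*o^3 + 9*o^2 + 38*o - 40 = (o - 5)*(o - 4)*(o - 1)*(o + 2)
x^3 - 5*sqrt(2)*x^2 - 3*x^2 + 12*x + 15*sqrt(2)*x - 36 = (x - 3)*(x - 3*sqrt(2))*(x - 2*sqrt(2))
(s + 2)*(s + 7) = s^2 + 9*s + 14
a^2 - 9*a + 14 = (a - 7)*(a - 2)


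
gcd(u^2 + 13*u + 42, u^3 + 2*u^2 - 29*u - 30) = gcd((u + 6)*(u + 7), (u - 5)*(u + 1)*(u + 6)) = u + 6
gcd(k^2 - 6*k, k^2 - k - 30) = k - 6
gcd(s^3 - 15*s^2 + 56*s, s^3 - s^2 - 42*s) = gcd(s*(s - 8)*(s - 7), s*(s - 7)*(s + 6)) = s^2 - 7*s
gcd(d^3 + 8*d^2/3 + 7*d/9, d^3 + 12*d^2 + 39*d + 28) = 1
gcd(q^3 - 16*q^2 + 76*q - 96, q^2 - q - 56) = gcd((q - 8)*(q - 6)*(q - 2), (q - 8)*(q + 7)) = q - 8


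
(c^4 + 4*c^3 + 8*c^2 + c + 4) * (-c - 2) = -c^5 - 6*c^4 - 16*c^3 - 17*c^2 - 6*c - 8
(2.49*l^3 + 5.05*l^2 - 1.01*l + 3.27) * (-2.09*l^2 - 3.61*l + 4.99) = -5.2041*l^5 - 19.5434*l^4 - 3.6945*l^3 + 22.0113*l^2 - 16.8446*l + 16.3173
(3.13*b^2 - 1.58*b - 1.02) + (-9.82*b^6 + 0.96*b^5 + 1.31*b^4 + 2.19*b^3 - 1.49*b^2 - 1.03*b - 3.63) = -9.82*b^6 + 0.96*b^5 + 1.31*b^4 + 2.19*b^3 + 1.64*b^2 - 2.61*b - 4.65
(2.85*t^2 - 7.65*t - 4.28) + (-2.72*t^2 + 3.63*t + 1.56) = 0.13*t^2 - 4.02*t - 2.72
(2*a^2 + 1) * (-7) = -14*a^2 - 7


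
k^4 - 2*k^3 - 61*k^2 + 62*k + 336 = (k - 8)*(k - 3)*(k + 2)*(k + 7)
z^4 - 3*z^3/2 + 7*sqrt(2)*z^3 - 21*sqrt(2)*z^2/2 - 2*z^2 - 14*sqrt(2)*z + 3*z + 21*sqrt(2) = (z - 3/2)*(z - sqrt(2))*(z + sqrt(2))*(z + 7*sqrt(2))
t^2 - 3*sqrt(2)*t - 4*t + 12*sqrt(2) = (t - 4)*(t - 3*sqrt(2))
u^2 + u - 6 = (u - 2)*(u + 3)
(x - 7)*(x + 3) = x^2 - 4*x - 21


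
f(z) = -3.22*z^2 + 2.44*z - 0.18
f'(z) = 2.44 - 6.44*z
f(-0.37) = -1.52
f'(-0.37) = 4.82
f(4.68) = -59.29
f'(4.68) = -27.70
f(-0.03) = -0.26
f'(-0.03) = 2.63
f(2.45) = -13.53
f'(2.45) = -13.34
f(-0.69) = -3.40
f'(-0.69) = 6.88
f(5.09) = -71.18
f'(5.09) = -30.34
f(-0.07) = -0.37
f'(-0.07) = 2.89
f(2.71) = -17.22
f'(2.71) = -15.01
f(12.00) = -434.58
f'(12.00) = -74.84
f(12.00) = -434.58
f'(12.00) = -74.84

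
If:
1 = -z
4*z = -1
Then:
No Solution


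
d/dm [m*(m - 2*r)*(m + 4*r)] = 3*m^2 + 4*m*r - 8*r^2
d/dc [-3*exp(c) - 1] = -3*exp(c)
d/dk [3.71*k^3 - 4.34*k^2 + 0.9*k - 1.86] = 11.13*k^2 - 8.68*k + 0.9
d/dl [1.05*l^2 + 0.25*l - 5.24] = 2.1*l + 0.25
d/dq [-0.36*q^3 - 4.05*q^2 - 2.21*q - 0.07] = -1.08*q^2 - 8.1*q - 2.21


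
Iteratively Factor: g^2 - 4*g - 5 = (g - 5)*(g + 1)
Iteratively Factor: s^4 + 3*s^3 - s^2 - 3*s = (s)*(s^3 + 3*s^2 - s - 3) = s*(s - 1)*(s^2 + 4*s + 3) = s*(s - 1)*(s + 1)*(s + 3)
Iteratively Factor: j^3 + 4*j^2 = (j + 4)*(j^2) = j*(j + 4)*(j)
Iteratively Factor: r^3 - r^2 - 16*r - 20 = (r + 2)*(r^2 - 3*r - 10) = (r - 5)*(r + 2)*(r + 2)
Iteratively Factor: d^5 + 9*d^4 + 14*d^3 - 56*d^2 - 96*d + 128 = (d - 1)*(d^4 + 10*d^3 + 24*d^2 - 32*d - 128) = (d - 1)*(d + 4)*(d^3 + 6*d^2 - 32) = (d - 1)*(d + 4)^2*(d^2 + 2*d - 8) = (d - 1)*(d + 4)^3*(d - 2)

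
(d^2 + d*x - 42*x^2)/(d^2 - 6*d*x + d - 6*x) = (d + 7*x)/(d + 1)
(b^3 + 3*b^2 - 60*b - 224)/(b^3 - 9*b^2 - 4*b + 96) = (b^2 + 11*b + 28)/(b^2 - b - 12)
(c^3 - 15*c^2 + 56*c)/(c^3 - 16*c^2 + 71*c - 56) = c/(c - 1)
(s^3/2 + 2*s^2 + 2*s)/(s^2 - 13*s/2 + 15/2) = s*(s^2 + 4*s + 4)/(2*s^2 - 13*s + 15)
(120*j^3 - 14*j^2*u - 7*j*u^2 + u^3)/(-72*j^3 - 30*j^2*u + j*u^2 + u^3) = (-5*j + u)/(3*j + u)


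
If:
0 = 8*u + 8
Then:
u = -1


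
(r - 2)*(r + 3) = r^2 + r - 6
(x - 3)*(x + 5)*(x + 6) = x^3 + 8*x^2 - 3*x - 90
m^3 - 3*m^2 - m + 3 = (m - 3)*(m - 1)*(m + 1)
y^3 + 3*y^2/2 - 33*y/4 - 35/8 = (y - 5/2)*(y + 1/2)*(y + 7/2)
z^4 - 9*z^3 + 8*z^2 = z^2*(z - 8)*(z - 1)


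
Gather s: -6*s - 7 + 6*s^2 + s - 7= 6*s^2 - 5*s - 14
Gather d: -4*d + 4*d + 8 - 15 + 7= 0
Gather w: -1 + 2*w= 2*w - 1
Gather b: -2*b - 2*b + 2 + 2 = 4 - 4*b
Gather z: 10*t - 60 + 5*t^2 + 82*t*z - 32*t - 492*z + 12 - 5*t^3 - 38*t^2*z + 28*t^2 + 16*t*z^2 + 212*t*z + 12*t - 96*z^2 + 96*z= -5*t^3 + 33*t^2 - 10*t + z^2*(16*t - 96) + z*(-38*t^2 + 294*t - 396) - 48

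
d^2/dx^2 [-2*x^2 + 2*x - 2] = -4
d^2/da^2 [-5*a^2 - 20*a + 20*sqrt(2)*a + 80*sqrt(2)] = -10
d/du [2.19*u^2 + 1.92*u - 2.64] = 4.38*u + 1.92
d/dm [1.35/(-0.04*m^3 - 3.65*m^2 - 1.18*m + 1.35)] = (0.162*m^2 + 9.855*m + 1.593)/(0.04*m^3 + 3.65*m^2 + 1.18*m - 1.35)^2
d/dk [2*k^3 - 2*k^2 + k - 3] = 6*k^2 - 4*k + 1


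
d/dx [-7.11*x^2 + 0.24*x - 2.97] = 0.24 - 14.22*x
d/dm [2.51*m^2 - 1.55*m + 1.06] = 5.02*m - 1.55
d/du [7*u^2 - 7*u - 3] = 14*u - 7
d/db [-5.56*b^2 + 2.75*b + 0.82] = 2.75 - 11.12*b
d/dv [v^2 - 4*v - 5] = 2*v - 4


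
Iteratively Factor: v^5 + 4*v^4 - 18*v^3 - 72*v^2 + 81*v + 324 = (v - 3)*(v^4 + 7*v^3 + 3*v^2 - 63*v - 108) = (v - 3)*(v + 3)*(v^3 + 4*v^2 - 9*v - 36) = (v - 3)*(v + 3)*(v + 4)*(v^2 - 9) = (v - 3)^2*(v + 3)*(v + 4)*(v + 3)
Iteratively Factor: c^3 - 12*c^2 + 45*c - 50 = (c - 2)*(c^2 - 10*c + 25) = (c - 5)*(c - 2)*(c - 5)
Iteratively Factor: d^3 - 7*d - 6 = (d + 2)*(d^2 - 2*d - 3) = (d + 1)*(d + 2)*(d - 3)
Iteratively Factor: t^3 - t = (t + 1)*(t^2 - t) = (t - 1)*(t + 1)*(t)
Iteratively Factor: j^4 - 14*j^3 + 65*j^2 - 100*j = (j - 5)*(j^3 - 9*j^2 + 20*j) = (j - 5)^2*(j^2 - 4*j) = j*(j - 5)^2*(j - 4)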